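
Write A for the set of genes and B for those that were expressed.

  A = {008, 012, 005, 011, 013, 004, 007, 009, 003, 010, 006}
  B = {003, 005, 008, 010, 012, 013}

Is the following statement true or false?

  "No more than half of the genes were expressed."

The determiner here denotes the relation: |A ∩ B| ≤ |A ∖ B|.
A (the restrictor) = {008, 012, 005, 011, 013, 004, 007, 009, 003, 010, 006}, |A| = 11.
A ∩ B = {008, 012, 005, 013, 003, 010}, so |A ∩ B| = 6.
A ∖ B = {011, 004, 007, 009, 006}, so |A ∖ B| = 5.
6 > 5, so the statement is false.

False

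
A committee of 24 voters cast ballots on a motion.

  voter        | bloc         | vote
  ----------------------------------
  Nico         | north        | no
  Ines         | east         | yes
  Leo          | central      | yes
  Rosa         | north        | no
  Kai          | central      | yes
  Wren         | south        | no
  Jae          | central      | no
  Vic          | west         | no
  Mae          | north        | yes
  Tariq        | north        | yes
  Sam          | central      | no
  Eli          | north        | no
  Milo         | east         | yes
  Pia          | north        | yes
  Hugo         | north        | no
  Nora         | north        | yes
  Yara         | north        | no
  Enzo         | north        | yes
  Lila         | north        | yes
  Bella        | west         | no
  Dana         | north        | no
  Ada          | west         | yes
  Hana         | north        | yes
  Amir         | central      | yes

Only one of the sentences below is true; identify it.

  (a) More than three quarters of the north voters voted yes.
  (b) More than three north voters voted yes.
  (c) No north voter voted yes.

(b)

|A| = 13, |A ∩ B| = 7, |A ∖ B| = 6.
(a) requires |A ∩ B| / |A| > 3/4: false.
(b) requires |A ∩ B| > 3: true.
(c) requires A ∩ B = ∅ (|A ∩ B| = 0): false.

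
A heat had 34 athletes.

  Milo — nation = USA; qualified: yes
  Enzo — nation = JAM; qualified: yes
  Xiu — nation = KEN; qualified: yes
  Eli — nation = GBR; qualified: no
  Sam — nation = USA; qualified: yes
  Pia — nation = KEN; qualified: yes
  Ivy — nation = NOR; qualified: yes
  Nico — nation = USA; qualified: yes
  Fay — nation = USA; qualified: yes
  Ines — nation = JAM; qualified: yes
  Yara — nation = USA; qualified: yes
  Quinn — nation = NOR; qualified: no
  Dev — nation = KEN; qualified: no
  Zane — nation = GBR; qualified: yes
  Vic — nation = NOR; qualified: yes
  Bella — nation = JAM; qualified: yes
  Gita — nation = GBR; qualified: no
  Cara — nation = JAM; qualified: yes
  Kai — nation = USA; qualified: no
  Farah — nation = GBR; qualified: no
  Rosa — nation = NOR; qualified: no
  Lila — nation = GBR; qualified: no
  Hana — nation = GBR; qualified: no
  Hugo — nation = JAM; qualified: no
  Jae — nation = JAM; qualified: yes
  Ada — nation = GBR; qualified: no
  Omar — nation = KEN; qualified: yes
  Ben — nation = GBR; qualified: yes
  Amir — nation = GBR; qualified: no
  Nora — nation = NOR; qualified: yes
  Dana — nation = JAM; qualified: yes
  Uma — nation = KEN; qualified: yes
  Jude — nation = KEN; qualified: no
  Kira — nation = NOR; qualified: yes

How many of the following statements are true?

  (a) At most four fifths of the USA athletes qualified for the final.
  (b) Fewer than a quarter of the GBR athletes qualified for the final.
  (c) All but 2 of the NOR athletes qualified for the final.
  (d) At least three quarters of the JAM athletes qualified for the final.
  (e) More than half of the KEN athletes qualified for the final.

4

(a) USA: |A| = 6, |A ∩ B| = 5; needs |A ∩ B| / |A| ≤ 4/5 — false.
(b) GBR: |A| = 9, |A ∩ B| = 2; needs |A ∩ B| / |A| < 1/4 — true.
(c) NOR: |A| = 6, |A ∩ B| = 4; needs |A ∖ B| = 2 — true.
(d) JAM: |A| = 7, |A ∩ B| = 6; needs |A ∩ B| / |A| ≥ 3/4 — true.
(e) KEN: |A| = 6, |A ∩ B| = 4; needs |A ∩ B| > |A ∖ B| — true.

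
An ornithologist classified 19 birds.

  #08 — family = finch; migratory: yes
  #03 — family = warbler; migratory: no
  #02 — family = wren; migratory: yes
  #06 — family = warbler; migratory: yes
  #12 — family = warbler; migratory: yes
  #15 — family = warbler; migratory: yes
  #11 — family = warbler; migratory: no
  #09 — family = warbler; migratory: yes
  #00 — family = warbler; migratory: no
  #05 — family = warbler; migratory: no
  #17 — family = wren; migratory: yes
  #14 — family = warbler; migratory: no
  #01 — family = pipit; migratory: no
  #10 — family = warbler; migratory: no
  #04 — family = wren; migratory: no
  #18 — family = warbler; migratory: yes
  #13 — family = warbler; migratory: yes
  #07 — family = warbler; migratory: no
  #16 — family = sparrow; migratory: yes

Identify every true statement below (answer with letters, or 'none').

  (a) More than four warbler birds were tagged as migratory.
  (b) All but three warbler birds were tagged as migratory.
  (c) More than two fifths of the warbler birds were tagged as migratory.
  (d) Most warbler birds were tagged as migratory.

(a), (c)

|A| = 13, |A ∩ B| = 6, |A ∖ B| = 7.
(a) |A ∩ B| > 4: holds.
(b) |A ∖ B| = 3: fails.
(c) |A ∩ B| / |A| > 2/5: holds.
(d) |A ∩ B| > |A ∖ B|: fails.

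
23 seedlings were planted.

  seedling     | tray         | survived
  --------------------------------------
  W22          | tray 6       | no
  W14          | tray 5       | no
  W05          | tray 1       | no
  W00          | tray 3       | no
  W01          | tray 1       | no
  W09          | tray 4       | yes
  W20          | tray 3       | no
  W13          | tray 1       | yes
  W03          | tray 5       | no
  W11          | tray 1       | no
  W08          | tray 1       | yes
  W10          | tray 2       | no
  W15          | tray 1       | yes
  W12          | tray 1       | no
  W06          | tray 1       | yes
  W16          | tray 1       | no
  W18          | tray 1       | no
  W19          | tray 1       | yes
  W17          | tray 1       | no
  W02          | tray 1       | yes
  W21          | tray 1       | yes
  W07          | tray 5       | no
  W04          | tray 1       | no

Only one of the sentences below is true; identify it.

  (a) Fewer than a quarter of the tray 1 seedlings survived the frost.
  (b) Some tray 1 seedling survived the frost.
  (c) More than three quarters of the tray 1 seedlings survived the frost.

|A| = 15, |A ∩ B| = 7, |A ∖ B| = 8.
(a) requires |A ∩ B| / |A| < 1/4: false.
(b) requires A ∩ B ≠ ∅ (|A ∩ B| ≥ 1): true.
(c) requires |A ∩ B| / |A| > 3/4: false.

(b)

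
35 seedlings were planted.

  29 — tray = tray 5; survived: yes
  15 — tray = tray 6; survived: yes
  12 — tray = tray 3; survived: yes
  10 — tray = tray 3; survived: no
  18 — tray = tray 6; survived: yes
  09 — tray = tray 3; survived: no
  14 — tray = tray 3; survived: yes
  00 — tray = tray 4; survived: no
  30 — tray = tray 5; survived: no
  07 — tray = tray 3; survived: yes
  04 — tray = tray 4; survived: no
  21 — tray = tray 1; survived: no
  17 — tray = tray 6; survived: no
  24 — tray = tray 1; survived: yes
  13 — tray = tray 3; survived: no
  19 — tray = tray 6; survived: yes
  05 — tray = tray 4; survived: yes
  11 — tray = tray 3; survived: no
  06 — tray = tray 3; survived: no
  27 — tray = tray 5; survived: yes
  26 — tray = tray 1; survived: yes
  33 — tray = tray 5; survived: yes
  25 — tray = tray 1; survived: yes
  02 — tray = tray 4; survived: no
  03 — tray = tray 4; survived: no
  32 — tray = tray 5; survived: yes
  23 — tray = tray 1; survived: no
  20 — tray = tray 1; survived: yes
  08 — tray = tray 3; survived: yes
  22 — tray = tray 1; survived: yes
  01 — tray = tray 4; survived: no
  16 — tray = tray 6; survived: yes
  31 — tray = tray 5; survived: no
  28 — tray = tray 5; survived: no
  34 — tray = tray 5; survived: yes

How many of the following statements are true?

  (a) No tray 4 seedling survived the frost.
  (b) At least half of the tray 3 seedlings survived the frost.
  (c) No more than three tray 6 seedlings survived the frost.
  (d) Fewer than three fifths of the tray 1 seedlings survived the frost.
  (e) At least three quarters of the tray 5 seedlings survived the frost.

0

(a) tray 4: |A| = 6, |A ∩ B| = 1; needs A ∩ B = ∅ (|A ∩ B| = 0) — false.
(b) tray 3: |A| = 9, |A ∩ B| = 4; needs |A ∩ B| ≥ |A ∖ B| — false.
(c) tray 6: |A| = 5, |A ∩ B| = 4; needs |A ∩ B| ≤ 3 — false.
(d) tray 1: |A| = 7, |A ∩ B| = 5; needs |A ∩ B| / |A| < 3/5 — false.
(e) tray 5: |A| = 8, |A ∩ B| = 5; needs |A ∩ B| / |A| ≥ 3/4 — false.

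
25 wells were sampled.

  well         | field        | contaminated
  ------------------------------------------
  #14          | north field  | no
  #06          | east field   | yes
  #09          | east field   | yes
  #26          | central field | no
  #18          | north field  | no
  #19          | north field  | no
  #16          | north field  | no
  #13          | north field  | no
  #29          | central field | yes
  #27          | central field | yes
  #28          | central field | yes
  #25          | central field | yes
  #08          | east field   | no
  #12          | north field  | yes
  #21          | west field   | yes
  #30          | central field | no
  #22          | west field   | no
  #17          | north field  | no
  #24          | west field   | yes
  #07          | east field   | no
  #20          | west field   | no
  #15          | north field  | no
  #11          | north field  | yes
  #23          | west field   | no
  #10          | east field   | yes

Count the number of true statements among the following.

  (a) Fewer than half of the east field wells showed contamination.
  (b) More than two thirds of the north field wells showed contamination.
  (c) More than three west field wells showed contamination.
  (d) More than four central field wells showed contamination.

(a) east field: |A| = 5, |A ∩ B| = 3; needs |A ∩ B| < |A ∖ B| — false.
(b) north field: |A| = 9, |A ∩ B| = 2; needs |A ∩ B| / |A| > 2/3 — false.
(c) west field: |A| = 5, |A ∩ B| = 2; needs |A ∩ B| > 3 — false.
(d) central field: |A| = 6, |A ∩ B| = 4; needs |A ∩ B| > 4 — false.

0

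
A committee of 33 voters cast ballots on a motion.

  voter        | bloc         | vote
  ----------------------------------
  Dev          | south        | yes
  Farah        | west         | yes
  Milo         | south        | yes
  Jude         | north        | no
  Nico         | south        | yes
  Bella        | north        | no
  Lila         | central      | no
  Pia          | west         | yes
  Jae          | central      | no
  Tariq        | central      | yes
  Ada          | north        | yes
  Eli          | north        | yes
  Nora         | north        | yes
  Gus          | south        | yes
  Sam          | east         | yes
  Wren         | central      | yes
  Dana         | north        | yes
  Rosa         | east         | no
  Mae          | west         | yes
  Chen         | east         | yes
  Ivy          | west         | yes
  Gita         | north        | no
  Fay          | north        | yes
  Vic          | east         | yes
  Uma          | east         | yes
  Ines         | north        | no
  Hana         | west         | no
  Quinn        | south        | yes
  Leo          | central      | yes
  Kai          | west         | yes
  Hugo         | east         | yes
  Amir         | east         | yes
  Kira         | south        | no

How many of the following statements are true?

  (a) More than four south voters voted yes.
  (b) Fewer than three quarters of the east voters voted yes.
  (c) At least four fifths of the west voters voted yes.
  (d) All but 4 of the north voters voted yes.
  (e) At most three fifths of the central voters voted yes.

(a) south: |A| = 6, |A ∩ B| = 5; needs |A ∩ B| > 4 — true.
(b) east: |A| = 7, |A ∩ B| = 6; needs |A ∩ B| / |A| < 3/4 — false.
(c) west: |A| = 6, |A ∩ B| = 5; needs |A ∩ B| / |A| ≥ 4/5 — true.
(d) north: |A| = 9, |A ∩ B| = 5; needs |A ∖ B| = 4 — true.
(e) central: |A| = 5, |A ∩ B| = 3; needs |A ∩ B| / |A| ≤ 3/5 — true.

4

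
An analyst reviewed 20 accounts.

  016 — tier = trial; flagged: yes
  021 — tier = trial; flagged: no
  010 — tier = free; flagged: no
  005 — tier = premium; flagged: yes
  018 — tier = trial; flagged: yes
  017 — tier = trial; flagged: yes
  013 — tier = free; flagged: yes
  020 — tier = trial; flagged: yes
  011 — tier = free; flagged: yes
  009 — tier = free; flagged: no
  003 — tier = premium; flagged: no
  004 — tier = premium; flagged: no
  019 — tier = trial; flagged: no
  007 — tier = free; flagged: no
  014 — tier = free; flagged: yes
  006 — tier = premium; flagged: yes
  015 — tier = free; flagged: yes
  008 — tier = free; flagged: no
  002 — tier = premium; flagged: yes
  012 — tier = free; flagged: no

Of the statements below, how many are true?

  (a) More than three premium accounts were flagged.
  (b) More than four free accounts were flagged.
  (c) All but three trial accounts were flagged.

0

(a) premium: |A| = 5, |A ∩ B| = 3; needs |A ∩ B| > 3 — false.
(b) free: |A| = 9, |A ∩ B| = 4; needs |A ∩ B| > 4 — false.
(c) trial: |A| = 6, |A ∩ B| = 4; needs |A ∖ B| = 3 — false.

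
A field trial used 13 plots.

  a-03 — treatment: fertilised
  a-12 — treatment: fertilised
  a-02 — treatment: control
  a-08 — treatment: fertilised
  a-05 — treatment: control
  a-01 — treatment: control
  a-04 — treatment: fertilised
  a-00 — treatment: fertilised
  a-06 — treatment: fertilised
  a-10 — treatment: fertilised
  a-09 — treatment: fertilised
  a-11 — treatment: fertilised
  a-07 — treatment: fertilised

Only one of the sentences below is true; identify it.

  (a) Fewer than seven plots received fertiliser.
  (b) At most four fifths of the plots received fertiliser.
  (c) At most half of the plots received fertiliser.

(b)

|A| = 13, |A ∩ B| = 10, |A ∖ B| = 3.
(a) requires |A ∩ B| < 7: false.
(b) requires |A ∩ B| / |A| ≤ 4/5: true.
(c) requires |A ∩ B| ≤ |A ∖ B|: false.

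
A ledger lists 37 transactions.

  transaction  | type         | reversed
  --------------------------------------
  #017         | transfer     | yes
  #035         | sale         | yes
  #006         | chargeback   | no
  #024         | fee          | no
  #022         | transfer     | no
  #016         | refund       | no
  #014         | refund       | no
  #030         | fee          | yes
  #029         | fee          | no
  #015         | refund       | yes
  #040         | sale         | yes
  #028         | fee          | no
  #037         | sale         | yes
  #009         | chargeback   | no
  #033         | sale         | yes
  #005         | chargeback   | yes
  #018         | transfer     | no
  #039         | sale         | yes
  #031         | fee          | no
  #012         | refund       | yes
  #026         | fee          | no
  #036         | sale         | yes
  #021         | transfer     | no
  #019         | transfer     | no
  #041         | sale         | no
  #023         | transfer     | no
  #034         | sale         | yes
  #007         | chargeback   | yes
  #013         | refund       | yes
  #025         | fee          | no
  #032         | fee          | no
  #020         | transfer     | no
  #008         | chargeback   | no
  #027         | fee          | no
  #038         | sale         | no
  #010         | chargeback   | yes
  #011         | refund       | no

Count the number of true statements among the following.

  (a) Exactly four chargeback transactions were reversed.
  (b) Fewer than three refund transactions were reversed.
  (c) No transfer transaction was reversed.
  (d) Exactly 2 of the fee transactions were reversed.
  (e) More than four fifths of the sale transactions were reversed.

(a) chargeback: |A| = 6, |A ∩ B| = 3; needs |A ∩ B| = 4 — false.
(b) refund: |A| = 6, |A ∩ B| = 3; needs |A ∩ B| < 3 — false.
(c) transfer: |A| = 7, |A ∩ B| = 1; needs A ∩ B = ∅ (|A ∩ B| = 0) — false.
(d) fee: |A| = 9, |A ∩ B| = 1; needs |A ∩ B| = 2 — false.
(e) sale: |A| = 9, |A ∩ B| = 7; needs |A ∩ B| / |A| > 4/5 — false.

0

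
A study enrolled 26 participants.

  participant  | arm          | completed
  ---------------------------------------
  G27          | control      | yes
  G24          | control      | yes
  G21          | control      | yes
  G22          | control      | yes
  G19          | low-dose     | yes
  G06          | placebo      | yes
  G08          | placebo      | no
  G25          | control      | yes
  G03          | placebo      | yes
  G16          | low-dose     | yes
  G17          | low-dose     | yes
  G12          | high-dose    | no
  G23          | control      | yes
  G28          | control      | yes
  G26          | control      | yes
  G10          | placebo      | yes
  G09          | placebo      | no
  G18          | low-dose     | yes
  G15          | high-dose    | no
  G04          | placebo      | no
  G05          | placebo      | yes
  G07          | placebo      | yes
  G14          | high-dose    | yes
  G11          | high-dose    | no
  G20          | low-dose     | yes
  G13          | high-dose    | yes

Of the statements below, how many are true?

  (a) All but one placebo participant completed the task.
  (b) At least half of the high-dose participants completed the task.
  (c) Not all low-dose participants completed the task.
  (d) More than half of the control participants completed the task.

1

(a) placebo: |A| = 8, |A ∩ B| = 5; needs |A ∖ B| = 1 — false.
(b) high-dose: |A| = 5, |A ∩ B| = 2; needs |A ∩ B| ≥ |A ∖ B| — false.
(c) low-dose: |A| = 5, |A ∩ B| = 5; needs A ⊄ B (|A ∖ B| ≥ 1) — false.
(d) control: |A| = 8, |A ∩ B| = 8; needs |A ∩ B| > |A ∖ B| — true.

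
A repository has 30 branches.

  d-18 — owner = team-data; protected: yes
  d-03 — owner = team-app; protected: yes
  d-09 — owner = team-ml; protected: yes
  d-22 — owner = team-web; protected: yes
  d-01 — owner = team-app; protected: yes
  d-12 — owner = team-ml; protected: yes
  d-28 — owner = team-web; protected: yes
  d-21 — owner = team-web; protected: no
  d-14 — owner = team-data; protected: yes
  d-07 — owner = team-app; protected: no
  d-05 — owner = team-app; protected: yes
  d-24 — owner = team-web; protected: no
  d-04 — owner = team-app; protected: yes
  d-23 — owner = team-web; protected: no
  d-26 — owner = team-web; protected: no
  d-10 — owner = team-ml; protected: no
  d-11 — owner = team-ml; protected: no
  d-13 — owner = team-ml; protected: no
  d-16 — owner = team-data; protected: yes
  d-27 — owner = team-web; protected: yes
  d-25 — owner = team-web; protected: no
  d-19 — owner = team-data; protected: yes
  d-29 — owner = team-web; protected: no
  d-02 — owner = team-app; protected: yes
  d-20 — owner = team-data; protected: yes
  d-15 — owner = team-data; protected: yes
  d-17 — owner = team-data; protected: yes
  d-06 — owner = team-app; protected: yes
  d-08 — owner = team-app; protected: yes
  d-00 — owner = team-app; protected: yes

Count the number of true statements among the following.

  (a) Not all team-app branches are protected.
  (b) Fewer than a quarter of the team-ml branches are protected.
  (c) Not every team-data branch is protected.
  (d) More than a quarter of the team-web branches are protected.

(a) team-app: |A| = 9, |A ∩ B| = 8; needs A ⊄ B (|A ∖ B| ≥ 1) — true.
(b) team-ml: |A| = 5, |A ∩ B| = 2; needs |A ∩ B| / |A| < 1/4 — false.
(c) team-data: |A| = 7, |A ∩ B| = 7; needs A ⊄ B (|A ∖ B| ≥ 1) — false.
(d) team-web: |A| = 9, |A ∩ B| = 3; needs |A ∩ B| / |A| > 1/4 — true.

2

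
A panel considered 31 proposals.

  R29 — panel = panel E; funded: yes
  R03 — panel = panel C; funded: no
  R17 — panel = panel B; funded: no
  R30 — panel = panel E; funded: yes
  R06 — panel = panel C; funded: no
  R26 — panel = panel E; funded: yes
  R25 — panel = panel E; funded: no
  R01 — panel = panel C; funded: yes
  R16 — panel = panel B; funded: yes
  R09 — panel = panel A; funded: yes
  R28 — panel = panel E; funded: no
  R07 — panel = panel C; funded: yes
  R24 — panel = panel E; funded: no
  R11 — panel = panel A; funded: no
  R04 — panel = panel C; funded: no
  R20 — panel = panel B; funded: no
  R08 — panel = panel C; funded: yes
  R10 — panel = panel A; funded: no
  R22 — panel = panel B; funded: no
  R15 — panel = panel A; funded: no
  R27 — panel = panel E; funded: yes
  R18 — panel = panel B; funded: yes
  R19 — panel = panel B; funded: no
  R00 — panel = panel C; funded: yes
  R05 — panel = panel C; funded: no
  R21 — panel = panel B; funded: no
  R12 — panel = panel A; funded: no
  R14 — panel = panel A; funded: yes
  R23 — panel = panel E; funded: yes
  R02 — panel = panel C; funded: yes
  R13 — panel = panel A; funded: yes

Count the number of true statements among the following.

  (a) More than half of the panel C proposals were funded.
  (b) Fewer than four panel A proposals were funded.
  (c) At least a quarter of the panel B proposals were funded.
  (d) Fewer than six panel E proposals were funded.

(a) panel C: |A| = 9, |A ∩ B| = 5; needs |A ∩ B| > |A ∖ B| — true.
(b) panel A: |A| = 7, |A ∩ B| = 3; needs |A ∩ B| < 4 — true.
(c) panel B: |A| = 7, |A ∩ B| = 2; needs |A ∩ B| / |A| ≥ 1/4 — true.
(d) panel E: |A| = 8, |A ∩ B| = 5; needs |A ∩ B| < 6 — true.

4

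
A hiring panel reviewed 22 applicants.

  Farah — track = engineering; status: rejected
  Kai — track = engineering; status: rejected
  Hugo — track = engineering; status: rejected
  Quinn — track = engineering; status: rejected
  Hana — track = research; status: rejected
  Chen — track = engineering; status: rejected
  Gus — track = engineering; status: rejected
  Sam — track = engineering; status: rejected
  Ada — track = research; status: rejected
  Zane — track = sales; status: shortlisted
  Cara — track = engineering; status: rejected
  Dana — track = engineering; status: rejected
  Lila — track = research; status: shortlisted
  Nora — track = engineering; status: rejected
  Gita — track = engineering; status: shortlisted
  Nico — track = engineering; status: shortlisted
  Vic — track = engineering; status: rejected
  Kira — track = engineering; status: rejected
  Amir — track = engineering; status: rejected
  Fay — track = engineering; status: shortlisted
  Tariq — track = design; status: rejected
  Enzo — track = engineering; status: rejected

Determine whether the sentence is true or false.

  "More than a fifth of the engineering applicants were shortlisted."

False

'More than a fifth of the engineering applicants were shortlisted' holds iff |A ∩ B| / |A| > 1/5.
|A| = 17, |A ∩ B| = 3, |A ∖ B| = 14.
|A ∩ B|/|A| = 3/17, so the statement is false.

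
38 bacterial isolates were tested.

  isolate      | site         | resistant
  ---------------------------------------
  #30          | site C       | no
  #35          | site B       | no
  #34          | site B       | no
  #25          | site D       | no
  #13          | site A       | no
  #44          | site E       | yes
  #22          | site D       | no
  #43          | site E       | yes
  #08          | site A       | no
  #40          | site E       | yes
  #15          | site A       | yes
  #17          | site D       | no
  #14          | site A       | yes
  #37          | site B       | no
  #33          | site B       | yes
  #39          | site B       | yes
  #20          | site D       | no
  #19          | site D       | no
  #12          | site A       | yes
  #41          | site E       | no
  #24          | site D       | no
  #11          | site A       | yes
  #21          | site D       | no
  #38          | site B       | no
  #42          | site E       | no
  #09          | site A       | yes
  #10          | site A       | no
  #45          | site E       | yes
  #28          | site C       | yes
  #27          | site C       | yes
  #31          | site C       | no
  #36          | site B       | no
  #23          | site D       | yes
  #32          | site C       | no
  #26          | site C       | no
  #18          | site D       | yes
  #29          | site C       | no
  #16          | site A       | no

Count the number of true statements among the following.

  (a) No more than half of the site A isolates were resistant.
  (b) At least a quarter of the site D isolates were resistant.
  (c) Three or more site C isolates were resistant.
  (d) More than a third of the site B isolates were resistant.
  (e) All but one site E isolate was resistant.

(a) site A: |A| = 9, |A ∩ B| = 5; needs |A ∩ B| ≤ |A ∖ B| — false.
(b) site D: |A| = 9, |A ∩ B| = 2; needs |A ∩ B| / |A| ≥ 1/4 — false.
(c) site C: |A| = 7, |A ∩ B| = 2; needs |A ∩ B| ≥ 3 — false.
(d) site B: |A| = 7, |A ∩ B| = 2; needs |A ∩ B| / |A| > 1/3 — false.
(e) site E: |A| = 6, |A ∩ B| = 4; needs |A ∖ B| = 1 — false.

0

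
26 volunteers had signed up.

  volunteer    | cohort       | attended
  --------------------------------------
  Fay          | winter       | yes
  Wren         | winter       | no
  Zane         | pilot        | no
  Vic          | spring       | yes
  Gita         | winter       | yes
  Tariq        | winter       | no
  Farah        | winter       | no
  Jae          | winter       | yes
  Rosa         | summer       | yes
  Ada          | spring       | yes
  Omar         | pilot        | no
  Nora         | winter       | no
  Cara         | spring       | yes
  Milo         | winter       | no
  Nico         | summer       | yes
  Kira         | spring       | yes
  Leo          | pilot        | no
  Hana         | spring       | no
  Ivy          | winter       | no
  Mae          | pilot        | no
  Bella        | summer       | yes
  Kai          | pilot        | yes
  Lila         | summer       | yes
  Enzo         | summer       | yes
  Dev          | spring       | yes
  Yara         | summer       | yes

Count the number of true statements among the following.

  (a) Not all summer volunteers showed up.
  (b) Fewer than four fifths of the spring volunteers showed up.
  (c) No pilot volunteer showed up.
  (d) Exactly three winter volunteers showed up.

1

(a) summer: |A| = 6, |A ∩ B| = 6; needs A ⊄ B (|A ∖ B| ≥ 1) — false.
(b) spring: |A| = 6, |A ∩ B| = 5; needs |A ∩ B| / |A| < 4/5 — false.
(c) pilot: |A| = 5, |A ∩ B| = 1; needs A ∩ B = ∅ (|A ∩ B| = 0) — false.
(d) winter: |A| = 9, |A ∩ B| = 3; needs |A ∩ B| = 3 — true.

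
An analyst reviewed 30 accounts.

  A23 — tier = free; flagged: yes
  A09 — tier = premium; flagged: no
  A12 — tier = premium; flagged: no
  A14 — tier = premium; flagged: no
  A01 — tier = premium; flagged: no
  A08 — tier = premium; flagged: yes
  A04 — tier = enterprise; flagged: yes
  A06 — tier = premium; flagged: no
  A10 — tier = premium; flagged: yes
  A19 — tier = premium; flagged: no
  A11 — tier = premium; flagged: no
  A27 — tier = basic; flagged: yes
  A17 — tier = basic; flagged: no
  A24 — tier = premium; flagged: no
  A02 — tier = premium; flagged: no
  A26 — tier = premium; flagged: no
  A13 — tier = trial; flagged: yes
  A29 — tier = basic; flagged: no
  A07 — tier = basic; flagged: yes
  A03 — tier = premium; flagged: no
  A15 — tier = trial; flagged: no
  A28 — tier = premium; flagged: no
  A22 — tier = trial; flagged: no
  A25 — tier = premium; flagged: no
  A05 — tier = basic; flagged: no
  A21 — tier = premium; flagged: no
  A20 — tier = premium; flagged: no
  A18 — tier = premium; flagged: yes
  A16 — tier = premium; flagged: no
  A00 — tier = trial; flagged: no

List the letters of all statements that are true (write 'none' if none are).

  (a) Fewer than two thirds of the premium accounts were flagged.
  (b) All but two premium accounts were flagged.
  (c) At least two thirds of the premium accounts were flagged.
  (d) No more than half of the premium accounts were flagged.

(a), (d)

|A| = 19, |A ∩ B| = 3, |A ∖ B| = 16.
(a) |A ∩ B| / |A| < 2/3: holds.
(b) |A ∖ B| = 2: fails.
(c) |A ∩ B| / |A| ≥ 2/3: fails.
(d) |A ∩ B| ≤ |A ∖ B|: holds.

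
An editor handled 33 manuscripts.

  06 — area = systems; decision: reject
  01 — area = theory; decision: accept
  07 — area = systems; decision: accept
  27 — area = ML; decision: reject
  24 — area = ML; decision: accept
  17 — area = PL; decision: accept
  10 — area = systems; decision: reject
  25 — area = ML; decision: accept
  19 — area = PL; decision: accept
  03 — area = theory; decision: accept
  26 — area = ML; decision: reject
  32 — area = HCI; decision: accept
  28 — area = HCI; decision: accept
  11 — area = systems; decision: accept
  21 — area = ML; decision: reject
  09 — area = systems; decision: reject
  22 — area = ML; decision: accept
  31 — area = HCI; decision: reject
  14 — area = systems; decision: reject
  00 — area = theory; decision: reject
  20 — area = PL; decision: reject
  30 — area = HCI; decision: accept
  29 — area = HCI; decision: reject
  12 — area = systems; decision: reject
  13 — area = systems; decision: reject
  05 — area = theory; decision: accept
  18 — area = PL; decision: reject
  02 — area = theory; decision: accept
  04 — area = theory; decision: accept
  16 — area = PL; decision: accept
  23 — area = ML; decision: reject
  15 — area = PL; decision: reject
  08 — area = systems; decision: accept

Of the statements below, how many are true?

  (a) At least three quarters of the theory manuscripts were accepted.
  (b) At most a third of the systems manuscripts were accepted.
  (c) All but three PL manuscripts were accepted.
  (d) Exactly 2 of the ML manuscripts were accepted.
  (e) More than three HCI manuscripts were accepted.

3

(a) theory: |A| = 6, |A ∩ B| = 5; needs |A ∩ B| / |A| ≥ 3/4 — true.
(b) systems: |A| = 9, |A ∩ B| = 3; needs |A ∩ B| / |A| ≤ 1/3 — true.
(c) PL: |A| = 6, |A ∩ B| = 3; needs |A ∖ B| = 3 — true.
(d) ML: |A| = 7, |A ∩ B| = 3; needs |A ∩ B| = 2 — false.
(e) HCI: |A| = 5, |A ∩ B| = 3; needs |A ∩ B| > 3 — false.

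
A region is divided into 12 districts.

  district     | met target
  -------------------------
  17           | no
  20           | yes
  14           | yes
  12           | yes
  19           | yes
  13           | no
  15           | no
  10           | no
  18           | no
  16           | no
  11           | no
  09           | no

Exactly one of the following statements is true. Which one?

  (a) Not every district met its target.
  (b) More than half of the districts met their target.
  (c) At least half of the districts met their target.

|A| = 12, |A ∩ B| = 4, |A ∖ B| = 8.
(a) requires A ⊄ B (|A ∖ B| ≥ 1): true.
(b) requires |A ∩ B| > |A ∖ B|: false.
(c) requires |A ∩ B| ≥ |A ∖ B|: false.

(a)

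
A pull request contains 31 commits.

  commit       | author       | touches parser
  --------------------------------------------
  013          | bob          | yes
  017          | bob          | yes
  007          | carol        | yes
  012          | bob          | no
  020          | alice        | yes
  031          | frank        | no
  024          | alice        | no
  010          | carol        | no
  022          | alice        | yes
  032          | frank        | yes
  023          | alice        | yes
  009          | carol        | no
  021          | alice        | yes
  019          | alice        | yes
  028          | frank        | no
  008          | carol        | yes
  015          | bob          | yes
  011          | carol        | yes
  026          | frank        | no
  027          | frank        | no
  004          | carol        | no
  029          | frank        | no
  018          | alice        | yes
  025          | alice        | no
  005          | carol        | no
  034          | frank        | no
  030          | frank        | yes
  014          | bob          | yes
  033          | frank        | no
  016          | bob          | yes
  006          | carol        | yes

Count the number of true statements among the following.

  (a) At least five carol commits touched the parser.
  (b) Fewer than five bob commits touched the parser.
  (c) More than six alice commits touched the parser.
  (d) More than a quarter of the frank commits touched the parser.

0

(a) carol: |A| = 8, |A ∩ B| = 4; needs |A ∩ B| ≥ 5 — false.
(b) bob: |A| = 6, |A ∩ B| = 5; needs |A ∩ B| < 5 — false.
(c) alice: |A| = 8, |A ∩ B| = 6; needs |A ∩ B| > 6 — false.
(d) frank: |A| = 9, |A ∩ B| = 2; needs |A ∩ B| / |A| > 1/4 — false.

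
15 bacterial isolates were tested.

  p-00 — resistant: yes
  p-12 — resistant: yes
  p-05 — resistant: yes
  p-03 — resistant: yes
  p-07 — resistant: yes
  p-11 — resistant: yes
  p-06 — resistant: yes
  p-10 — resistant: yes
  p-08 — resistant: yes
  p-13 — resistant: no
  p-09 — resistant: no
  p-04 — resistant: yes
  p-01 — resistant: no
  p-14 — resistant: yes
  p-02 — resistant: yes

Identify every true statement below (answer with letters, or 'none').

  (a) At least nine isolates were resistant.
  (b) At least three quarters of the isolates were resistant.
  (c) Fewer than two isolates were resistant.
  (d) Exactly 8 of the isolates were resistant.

(a), (b)

|A| = 15, |A ∩ B| = 12, |A ∖ B| = 3.
(a) |A ∩ B| ≥ 9: holds.
(b) |A ∩ B| / |A| ≥ 3/4: holds.
(c) |A ∩ B| < 2: fails.
(d) |A ∩ B| = 8: fails.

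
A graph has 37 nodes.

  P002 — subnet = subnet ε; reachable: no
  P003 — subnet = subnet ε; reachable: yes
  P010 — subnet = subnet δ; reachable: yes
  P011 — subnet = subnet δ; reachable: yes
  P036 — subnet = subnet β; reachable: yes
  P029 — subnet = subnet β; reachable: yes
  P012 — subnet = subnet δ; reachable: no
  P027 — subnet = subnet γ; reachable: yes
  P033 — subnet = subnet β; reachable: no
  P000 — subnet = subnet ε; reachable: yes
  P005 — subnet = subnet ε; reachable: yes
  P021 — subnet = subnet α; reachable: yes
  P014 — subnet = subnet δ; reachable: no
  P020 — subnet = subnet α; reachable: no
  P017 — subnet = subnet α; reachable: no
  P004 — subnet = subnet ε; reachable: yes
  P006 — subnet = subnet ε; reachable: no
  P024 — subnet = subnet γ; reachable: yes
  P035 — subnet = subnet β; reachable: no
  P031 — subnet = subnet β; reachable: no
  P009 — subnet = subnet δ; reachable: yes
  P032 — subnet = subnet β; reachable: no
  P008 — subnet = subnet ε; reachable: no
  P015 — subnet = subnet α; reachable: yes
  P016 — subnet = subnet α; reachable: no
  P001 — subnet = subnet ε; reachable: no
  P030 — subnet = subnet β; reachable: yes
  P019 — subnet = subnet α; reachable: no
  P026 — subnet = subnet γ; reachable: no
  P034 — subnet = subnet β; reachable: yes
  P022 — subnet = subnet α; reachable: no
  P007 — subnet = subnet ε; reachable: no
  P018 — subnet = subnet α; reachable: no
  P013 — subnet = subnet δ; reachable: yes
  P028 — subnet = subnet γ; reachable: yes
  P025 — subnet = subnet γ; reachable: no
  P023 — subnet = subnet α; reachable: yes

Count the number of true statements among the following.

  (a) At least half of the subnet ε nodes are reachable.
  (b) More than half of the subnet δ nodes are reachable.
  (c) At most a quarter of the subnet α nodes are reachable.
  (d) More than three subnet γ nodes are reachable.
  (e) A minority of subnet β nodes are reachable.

1

(a) subnet ε: |A| = 9, |A ∩ B| = 4; needs |A ∩ B| ≥ |A ∖ B| — false.
(b) subnet δ: |A| = 6, |A ∩ B| = 4; needs |A ∩ B| > |A ∖ B| — true.
(c) subnet α: |A| = 9, |A ∩ B| = 3; needs |A ∩ B| / |A| ≤ 1/4 — false.
(d) subnet γ: |A| = 5, |A ∩ B| = 3; needs |A ∩ B| > 3 — false.
(e) subnet β: |A| = 8, |A ∩ B| = 4; needs |A ∩ B| < |A ∖ B| — false.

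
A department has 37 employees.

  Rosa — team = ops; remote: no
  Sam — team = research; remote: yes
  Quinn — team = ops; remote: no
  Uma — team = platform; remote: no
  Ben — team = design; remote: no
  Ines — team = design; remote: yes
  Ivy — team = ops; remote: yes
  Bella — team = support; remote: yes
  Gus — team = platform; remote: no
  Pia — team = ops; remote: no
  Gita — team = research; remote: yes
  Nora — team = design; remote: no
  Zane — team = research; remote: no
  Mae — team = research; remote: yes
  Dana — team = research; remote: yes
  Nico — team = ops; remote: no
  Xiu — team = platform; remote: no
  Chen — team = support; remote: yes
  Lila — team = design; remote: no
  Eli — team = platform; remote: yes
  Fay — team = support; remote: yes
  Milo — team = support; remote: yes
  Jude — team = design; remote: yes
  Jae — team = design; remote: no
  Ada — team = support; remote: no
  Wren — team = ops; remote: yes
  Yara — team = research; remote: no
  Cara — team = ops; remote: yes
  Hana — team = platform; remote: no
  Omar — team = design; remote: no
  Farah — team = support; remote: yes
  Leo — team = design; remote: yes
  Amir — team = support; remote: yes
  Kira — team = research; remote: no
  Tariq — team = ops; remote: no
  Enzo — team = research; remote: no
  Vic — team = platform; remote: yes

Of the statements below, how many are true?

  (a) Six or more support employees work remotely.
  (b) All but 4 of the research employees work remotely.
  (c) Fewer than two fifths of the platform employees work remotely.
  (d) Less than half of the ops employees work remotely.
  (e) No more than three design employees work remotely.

(a) support: |A| = 7, |A ∩ B| = 6; needs |A ∩ B| ≥ 6 — true.
(b) research: |A| = 8, |A ∩ B| = 4; needs |A ∖ B| = 4 — true.
(c) platform: |A| = 6, |A ∩ B| = 2; needs |A ∩ B| / |A| < 2/5 — true.
(d) ops: |A| = 8, |A ∩ B| = 3; needs |A ∩ B| < |A ∖ B| — true.
(e) design: |A| = 8, |A ∩ B| = 3; needs |A ∩ B| ≤ 3 — true.

5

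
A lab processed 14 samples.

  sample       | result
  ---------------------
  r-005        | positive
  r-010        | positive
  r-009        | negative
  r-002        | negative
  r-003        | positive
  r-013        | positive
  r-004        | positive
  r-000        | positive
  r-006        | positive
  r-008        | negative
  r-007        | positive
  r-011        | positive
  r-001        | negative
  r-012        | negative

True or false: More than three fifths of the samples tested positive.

The determiner here denotes the relation: |A ∩ B| / |A| > 3/5.
A (the restrictor) = {r-005, r-010, r-009, r-002, r-003, r-013, r-004, r-000, r-006, r-008, r-007, r-011, r-001, r-012}, |A| = 14.
A ∩ B = {r-005, r-010, r-003, r-013, r-004, r-000, r-006, r-007, r-011}, so |A ∩ B| = 9.
A ∖ B = {r-009, r-002, r-008, r-001, r-012}, so |A ∖ B| = 5.
|A ∩ B|/|A| = 9/14, so the statement is true.

True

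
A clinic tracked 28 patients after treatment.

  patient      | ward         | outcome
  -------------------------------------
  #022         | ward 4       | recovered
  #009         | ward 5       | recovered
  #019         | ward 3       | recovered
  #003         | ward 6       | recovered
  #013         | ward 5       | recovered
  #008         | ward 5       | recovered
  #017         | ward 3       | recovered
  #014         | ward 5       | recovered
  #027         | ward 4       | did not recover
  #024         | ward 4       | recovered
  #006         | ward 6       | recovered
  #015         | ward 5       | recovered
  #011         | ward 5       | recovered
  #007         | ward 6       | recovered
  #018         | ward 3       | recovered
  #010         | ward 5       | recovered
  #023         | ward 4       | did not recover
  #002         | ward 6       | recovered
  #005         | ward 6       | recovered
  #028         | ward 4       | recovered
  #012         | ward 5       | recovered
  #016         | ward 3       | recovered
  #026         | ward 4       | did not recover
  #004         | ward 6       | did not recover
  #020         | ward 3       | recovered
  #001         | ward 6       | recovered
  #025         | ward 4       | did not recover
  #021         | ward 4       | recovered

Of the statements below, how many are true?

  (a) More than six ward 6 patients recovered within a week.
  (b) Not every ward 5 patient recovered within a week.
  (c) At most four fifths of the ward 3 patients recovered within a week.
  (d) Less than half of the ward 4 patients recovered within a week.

(a) ward 6: |A| = 7, |A ∩ B| = 6; needs |A ∩ B| > 6 — false.
(b) ward 5: |A| = 8, |A ∩ B| = 8; needs A ⊄ B (|A ∖ B| ≥ 1) — false.
(c) ward 3: |A| = 5, |A ∩ B| = 5; needs |A ∩ B| / |A| ≤ 4/5 — false.
(d) ward 4: |A| = 8, |A ∩ B| = 4; needs |A ∩ B| < |A ∖ B| — false.

0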